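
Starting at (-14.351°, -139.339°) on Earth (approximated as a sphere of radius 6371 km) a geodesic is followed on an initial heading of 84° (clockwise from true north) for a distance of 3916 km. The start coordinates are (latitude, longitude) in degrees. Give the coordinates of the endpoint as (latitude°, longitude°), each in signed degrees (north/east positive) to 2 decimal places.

Angular distance δ = d/R = 3916/6371 = 0.61466 rad; initial bearing θ = 1.4661 rad.
sin φ₂ = sin φ₁ cos δ + cos φ₁ sin δ cos θ = (-0.2479)(0.8170) + (0.9688)(0.5767)(0.1045) = -0.1441, so φ₂ = -8.28°.
Δλ = atan2(sin θ sin δ cos φ₁, cos δ − sin φ₁ sin φ₂) = atan2(0.5556, 0.7813) = 35.420°.
λ₂ = -139.339° + 35.420° = -103.92°.

-8.28°, -103.92°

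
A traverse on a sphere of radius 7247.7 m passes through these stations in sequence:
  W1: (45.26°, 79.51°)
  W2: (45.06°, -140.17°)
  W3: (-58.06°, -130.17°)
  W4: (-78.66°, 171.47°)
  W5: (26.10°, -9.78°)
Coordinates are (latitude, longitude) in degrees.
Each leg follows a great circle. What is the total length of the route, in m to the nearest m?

Leg W1→W2: central angle 1.4504 rad, distance 10511.9 m.
Leg W2→W3: central angle 1.8056 rad, distance 13086.6 m.
Leg W3→W4: central angle 0.4808 rad, distance 3485.0 m.
Leg W4→W5: central angle 2.2242 rad, distance 16120.3 m.
Total: 10511.9 + 13086.6 + 3485.0 + 16120.3 ≈ 43204 m.

43204 m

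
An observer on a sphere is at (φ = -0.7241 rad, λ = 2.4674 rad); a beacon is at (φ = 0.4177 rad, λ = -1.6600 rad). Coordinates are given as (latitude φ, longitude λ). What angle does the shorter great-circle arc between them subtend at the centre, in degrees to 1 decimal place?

Let φ₁ = -0.7241 rad, φ₂ = 0.4177 rad, and Δλ = 2.1558 rad.
cos c = sin φ₁ sin φ₂ + cos φ₁ cos φ₂ cos Δλ = (-0.6625)(0.4057) + (0.7491)(0.9140)(-0.5522) = -0.64681,
so c = arccos(-0.64681) = 2.27420 rad.
So the angular separation is 130.3°.

130.3°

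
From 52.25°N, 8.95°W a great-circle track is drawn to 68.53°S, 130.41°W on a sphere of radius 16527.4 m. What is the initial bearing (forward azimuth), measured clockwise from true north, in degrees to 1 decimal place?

216.7°

Δλ = -121.460° = -2.1199 rad.
y = sin Δλ · cos φ₂ = (-0.8530)(0.3660) = -0.3122
x = cos φ₁ sin φ₂ − sin φ₁ cos φ₂ cos Δλ = (0.6122)(-0.9306) − (0.7907)(0.3660)(-0.5219) = -0.4187
θ = atan2(y, x) = -143.29°; adding 360° gives 216.7°.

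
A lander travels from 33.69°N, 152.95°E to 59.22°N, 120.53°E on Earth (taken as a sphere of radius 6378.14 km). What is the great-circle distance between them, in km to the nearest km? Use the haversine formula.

With latitudes φ₁ = 33.690°, φ₂ = 59.220° and longitude difference Δλ = -32.420°:
Haversine: a = sin²(Δφ/2) + cos φ₁ cos φ₂ sin²(Δλ/2) = 0.0488 + (0.8321)(0.5117)(0.0779) = 0.08200.
Central angle c = 2·arcsin(√a) = 0.58085 rad.
Distance = R·c = 6378.14 × 0.5809 ≈ 3705 km.

3705 km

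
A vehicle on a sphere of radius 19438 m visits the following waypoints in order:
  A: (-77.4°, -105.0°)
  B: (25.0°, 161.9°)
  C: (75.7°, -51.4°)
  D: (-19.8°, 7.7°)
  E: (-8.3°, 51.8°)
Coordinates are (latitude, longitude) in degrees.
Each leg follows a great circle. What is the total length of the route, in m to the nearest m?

114802 m

Leg A→B: central angle 2.0077 rad, distance 39025.6 m.
Leg B→C: central angle 1.3465 rad, distance 26173.2 m.
Leg C→D: central angle 1.7812 rad, distance 34623.8 m.
Leg D→E: central angle 0.7706 rad, distance 14978.9 m.
Total: 39025.6 + 26173.2 + 34623.8 + 14978.9 ≈ 114802 m.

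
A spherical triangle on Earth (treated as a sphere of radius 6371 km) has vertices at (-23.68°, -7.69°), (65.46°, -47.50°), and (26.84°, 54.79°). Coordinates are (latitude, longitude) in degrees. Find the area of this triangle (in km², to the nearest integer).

45558593 km²

Side lengths (central angles): a = 1.2325, b = 1.3733, c = 1.6440 rad; semiperimeter s = 2.1249.
By l'Huilier's theorem, tan(E/4) = √[tan(s/2) tan((s−a)/2) tan((s−b)/2) tan((s−c)/2)], giving spherical excess E = 1.1224 rad.
Area = E·R² = 1.1224 × (6371)² ≈ 45558593 km².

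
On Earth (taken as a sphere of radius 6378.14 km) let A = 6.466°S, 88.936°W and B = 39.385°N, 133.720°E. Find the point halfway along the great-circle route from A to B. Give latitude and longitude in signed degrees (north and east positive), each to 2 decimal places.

37.73°, -139.86°

The central angle between A and B is δ = 2.2604 rad.
With f = 0.5, the slerp weights are sin((1−f)δ)/sin δ = 1.1724 and sin(fδ)/sin δ = 1.1724.
Weighted sum of the unit vectors: (1.1724)·(0.0185,-0.9935,-0.1126) + (1.1724)·(-0.5342,0.5586,0.6345) = (-0.6047, -0.5099, 0.6119).
Converting back: φ = atan2(z, √(x²+y²)) = 37.73°, λ = atan2(y, x) = -139.86°.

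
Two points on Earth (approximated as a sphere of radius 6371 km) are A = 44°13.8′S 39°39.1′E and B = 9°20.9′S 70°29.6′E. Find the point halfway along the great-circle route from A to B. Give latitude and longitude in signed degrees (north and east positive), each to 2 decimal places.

-27.62°, 57.58°

Central angle δ = 0.7665 rad. Interpolating on the sphere with fraction f = 0.5:
P = [sin((1−f)δ)·A + sin(fδ)·B] / sin δ = 0.5391·A + 0.5391·B in Cartesian coordinates,
giving P = (0.4751, 0.7479, -0.4636), i.e. latitude -27.62°, longitude 57.58°.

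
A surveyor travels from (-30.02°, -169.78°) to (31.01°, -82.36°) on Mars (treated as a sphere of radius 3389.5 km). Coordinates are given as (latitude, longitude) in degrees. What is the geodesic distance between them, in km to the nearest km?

6091 km

In radians: φ₁ = -0.5239, φ₂ = 0.5412, Δλ = 87.420° = 1.5258 rad.
cos c = sin φ₁ sin φ₂ + cos φ₁ cos φ₂ cos Δλ = (-0.5003)(0.5152) + (0.8659)(0.8571)(0.0450) = -0.22434,
so c = arccos(-0.22434) = 1.79707 rad.
Distance = R·c = 3389.5 × 1.7971 ≈ 6091 km.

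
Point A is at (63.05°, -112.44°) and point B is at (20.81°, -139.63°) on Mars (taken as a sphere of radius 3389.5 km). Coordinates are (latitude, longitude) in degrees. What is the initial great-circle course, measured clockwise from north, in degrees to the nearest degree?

With φ₁ = 1.1004, φ₂ = 0.3632, Δλ = -0.4746 rad, the forward-azimuth formula gives
θ = atan2( sin Δλ cos φ₂ , cos φ₁ sin φ₂ − sin φ₁ cos φ₂ cos Δλ ) = atan2(-0.4271, -0.5802) = -143.64°.
Adding 360° brings this into [0°, 360°): 216°.

216°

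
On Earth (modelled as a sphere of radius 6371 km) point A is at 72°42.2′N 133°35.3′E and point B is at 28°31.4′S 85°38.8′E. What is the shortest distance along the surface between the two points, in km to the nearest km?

In radians: φ₁ = 1.2689, φ₂ = -0.4978, Δλ = -47.942° = -0.8367 rad.
cos c = sin φ₁ sin φ₂ + cos φ₁ cos φ₂ cos Δλ = (0.9548)(-0.4775) + (0.2973)(0.8786)(0.6699) = -0.28093,
so c = arccos(-0.28093) = 1.85556 rad.
Distance = R·c = 6371 × 1.8556 ≈ 11822 km.

11822 km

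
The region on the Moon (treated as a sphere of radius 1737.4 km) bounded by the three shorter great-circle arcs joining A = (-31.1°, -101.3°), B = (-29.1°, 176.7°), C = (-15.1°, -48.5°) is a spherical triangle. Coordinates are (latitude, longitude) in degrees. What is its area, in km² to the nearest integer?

Side lengths (central angles): a = 2.0575, b = 0.8836, c = 1.2075 rad; semiperimeter s = 2.0743.
By l'Huilier's theorem, tan(E/4) = √[tan(s/2) tan((s−a)/2) tan((s−b)/2) tan((s−c)/2)], giving spherical excess E = 0.2666 rad.
Area = E·R² = 0.2666 × (1737.4)² ≈ 804638 km².

804638 km²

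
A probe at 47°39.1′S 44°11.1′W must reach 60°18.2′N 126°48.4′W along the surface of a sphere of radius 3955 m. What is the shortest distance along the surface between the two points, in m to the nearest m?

8753 m

In radians: φ₁ = -0.8317, φ₂ = 1.0525, Δλ = -82.622° = -1.4420 rad.
Haversine: a = sin²(Δφ/2) + cos φ₁ cos φ₂ sin²(Δλ/2) = 0.6541 + (0.6736)(0.4954)(0.4358) = 0.79957.
Central angle c = 2·arcsin(√a) = 2.21322 rad.
Distance = R·c = 3955 × 2.2132 ≈ 8753 m.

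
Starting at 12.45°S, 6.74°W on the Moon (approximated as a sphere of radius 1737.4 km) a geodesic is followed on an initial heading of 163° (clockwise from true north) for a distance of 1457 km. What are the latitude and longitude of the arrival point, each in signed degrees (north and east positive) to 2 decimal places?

-56.99°, 16.79°

Angular distance δ = d/R = 1457/1737.4 = 0.83861 rad; initial bearing θ = 2.8449 rad.
sin φ₂ = sin φ₁ cos δ + cos φ₁ sin δ cos θ = (-0.2156)(0.6685) + (0.9765)(0.7437)(-0.9563) = -0.8386, so φ₂ = -56.99°.
Δλ = atan2(sin θ sin δ cos φ₁, cos δ − sin φ₁ sin φ₂) = atan2(0.2123, 0.4877) = 23.527°.
λ₂ = -6.740° + 23.527° = 16.79°.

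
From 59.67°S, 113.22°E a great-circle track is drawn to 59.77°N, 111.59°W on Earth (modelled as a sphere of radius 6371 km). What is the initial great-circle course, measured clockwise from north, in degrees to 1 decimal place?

70.2°

With φ₁ = -1.0414, φ₂ = 1.0432, Δλ = 2.3595 rad, the forward-azimuth formula gives
θ = atan2( sin Δλ cos φ₂ , cos φ₁ sin φ₂ − sin φ₁ cos φ₂ cos Δλ ) = atan2(0.3548, 0.1280) = 70.16°.
So the initial bearing is 70.2°.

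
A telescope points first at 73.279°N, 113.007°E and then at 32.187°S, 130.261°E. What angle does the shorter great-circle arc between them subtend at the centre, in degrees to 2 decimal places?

106.12°

Let φ₁ = 1.2790 rad, φ₂ = -0.5618 rad, and Δλ = 0.3011 rad.
cos c = sin φ₁ sin φ₂ + cos φ₁ cos φ₂ cos Δλ = (0.9577)(-0.5327) + (0.2877)(0.8463)(0.9550) = -0.27762,
so c = arccos(-0.27762) = 1.85212 rad.
So the angular separation is 106.12°.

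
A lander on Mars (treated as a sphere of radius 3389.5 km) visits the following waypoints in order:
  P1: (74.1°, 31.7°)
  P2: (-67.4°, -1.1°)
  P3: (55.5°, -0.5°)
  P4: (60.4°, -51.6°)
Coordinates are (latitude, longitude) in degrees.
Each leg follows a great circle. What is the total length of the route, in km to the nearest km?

Leg P1→P2: central angle 2.4971 rad, distance 8463.9 km.
Leg P2→P3: central angle 2.1450 rad, distance 7270.6 km.
Leg P3→P4: central angle 0.4685 rad, distance 1587.9 km.
Total: 8463.9 + 7270.6 + 1587.9 ≈ 17322 km.

17322 km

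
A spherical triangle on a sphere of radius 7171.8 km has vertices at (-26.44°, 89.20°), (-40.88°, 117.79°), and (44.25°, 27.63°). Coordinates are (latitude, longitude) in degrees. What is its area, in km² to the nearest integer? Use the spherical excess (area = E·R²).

Side lengths (central angles): a = 2.0468, b = 1.5761, c = 0.4825 rad; semiperimeter s = 2.0527.
By l'Huilier's theorem, tan(E/4) = √[tan(s/2) tan((s−a)/2) tan((s−b)/2) tan((s−c)/2)], giving spherical excess E = 0.1377 rad.
Area = E·R² = 0.1377 × (7171.8)² ≈ 7081343 km².

7081343 km²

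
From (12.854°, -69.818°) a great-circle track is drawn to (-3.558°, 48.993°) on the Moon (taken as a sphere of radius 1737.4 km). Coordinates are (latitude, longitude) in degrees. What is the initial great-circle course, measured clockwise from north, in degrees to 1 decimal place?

Δλ = 118.811° = 2.0736 rad.
y = sin Δλ · cos φ₂ = (0.8762)(0.9981) = 0.8745
x = cos φ₁ sin φ₂ − sin φ₁ cos φ₂ cos Δλ = (0.9749)(-0.0621) − (0.2225)(0.9981)(-0.4819) = 0.0465
θ = atan2(y, x) = 86.96°, so the bearing is 87.0°.

87.0°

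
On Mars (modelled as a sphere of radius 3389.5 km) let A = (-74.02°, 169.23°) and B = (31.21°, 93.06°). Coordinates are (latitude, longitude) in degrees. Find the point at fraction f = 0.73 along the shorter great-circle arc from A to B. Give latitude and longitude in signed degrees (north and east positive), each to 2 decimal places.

The central angle between A and B is δ = 2.0285 rad.
With f = 0.73, the slerp weights are sin((1−f)δ)/sin δ = 0.5805 and sin(fδ)/sin δ = 1.1102.
Weighted sum of the unit vectors: (0.5805)·(-0.2705,0.0514,-0.9614) + (1.1102)·(-0.0457,0.8541,0.5182) = (-0.2077, 0.9780, 0.0173).
Converting back: φ = atan2(z, √(x²+y²)) = 0.99°, λ = atan2(y, x) = 101.99°.

0.99°, 101.99°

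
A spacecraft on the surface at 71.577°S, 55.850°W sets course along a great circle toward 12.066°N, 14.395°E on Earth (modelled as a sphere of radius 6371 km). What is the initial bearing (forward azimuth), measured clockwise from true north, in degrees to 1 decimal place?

67.6°

With φ₁ = -1.2493, φ₂ = 0.2106, Δλ = 1.2260 rad, the forward-azimuth formula gives
θ = atan2( sin Δλ cos φ₂ , cos φ₁ sin φ₂ − sin φ₁ cos φ₂ cos Δλ ) = atan2(0.9204, 0.3797) = 67.58°.
So the initial bearing is 67.6°.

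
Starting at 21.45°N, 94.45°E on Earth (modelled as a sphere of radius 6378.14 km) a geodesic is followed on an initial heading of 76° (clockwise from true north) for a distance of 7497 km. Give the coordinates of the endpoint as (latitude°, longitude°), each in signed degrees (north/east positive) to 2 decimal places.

Angular distance δ = d/R = 7497/6378.14 = 1.17542 rad; initial bearing θ = 1.3265 rad.
sin φ₂ = sin φ₁ cos δ + cos φ₁ sin δ cos θ = (0.3657)(0.3852) + (0.9307)(0.9229)(0.2419) = 0.3486, so φ₂ = 20.40°.
Δλ = atan2(sin θ sin δ cos φ₁, cos δ − sin φ₁ sin φ₂) = atan2(0.8334, 0.2577) = 72.820°.
λ₂ = 94.450° + 72.820° = 167.27°.

20.40°, 167.27°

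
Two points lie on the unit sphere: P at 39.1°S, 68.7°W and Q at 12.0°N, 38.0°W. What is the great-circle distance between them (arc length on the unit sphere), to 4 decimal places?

1.0221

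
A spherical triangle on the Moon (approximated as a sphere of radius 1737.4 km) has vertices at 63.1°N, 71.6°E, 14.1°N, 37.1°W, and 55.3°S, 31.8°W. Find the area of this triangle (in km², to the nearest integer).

3718983 km²

Side lengths (central angles): a = 1.2138, b = 2.4863, c = 1.4942 rad; semiperimeter s = 2.5971.
By l'Huilier's theorem, tan(E/4) = √[tan(s/2) tan((s−a)/2) tan((s−b)/2) tan((s−c)/2)], giving spherical excess E = 1.2320 rad.
Area = E·R² = 1.2320 × (1737.4)² ≈ 3718983 km².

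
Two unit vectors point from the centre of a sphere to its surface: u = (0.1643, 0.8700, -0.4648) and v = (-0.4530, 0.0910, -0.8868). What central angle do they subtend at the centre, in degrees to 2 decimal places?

65.36°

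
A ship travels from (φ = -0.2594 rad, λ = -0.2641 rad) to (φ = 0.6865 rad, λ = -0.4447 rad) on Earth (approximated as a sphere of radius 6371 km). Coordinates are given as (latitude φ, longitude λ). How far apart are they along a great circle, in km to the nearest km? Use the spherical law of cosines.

Let φ₁ = -0.2594 rad, φ₂ = 0.6865 rad, and Δλ = -0.1806 rad.
cos c = sin φ₁ sin φ₂ + cos φ₁ cos φ₂ cos Δλ = (-0.2565)(0.6338) + (0.9665)(0.7735)(0.9837) = 0.57285,
so c = arccos(0.57285) = 0.96081 rad.
Distance = R·c = 6371 × 0.9608 ≈ 6121 km.

6121 km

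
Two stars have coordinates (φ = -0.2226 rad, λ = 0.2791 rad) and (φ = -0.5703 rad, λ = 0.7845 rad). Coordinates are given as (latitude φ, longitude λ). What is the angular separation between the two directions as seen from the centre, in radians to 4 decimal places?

With latitudes φ₁ = -12.754°, φ₂ = -32.676° and longitude difference Δλ = 28.957°:
Haversine: a = sin²(Δφ/2) + cos φ₁ cos φ₂ sin²(Δλ/2) = 0.0299 + (0.9753)(0.8417)(0.0625) = 0.08124.
Central angle c = 2·arcsin(√a) = 0.57806 rad.
So the angular separation is 0.5781 rad.

0.5781 rad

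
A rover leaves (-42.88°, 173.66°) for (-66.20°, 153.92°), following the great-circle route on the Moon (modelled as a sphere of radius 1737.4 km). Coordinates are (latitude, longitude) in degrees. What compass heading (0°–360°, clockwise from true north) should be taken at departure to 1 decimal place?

With φ₁ = -0.7484, φ₂ = -1.1554, Δλ = -0.3445 rad, the forward-azimuth formula gives
θ = atan2( sin Δλ cos φ₂ , cos φ₁ sin φ₂ − sin φ₁ cos φ₂ cos Δλ ) = atan2(-0.1363, -0.4120) = -161.69°.
Adding 360° brings this into [0°, 360°): 198.3°.

198.3°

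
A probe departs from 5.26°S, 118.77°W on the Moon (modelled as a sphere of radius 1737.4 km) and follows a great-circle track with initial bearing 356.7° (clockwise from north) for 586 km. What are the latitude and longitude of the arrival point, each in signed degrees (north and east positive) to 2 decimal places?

Angular distance δ = d/R = 586/1737.4 = 0.33729 rad; initial bearing θ = 6.2256 rad.
sin φ₂ = sin φ₁ cos δ + cos φ₁ sin δ cos θ = (-0.0917)(0.9437) + (0.9958)(0.3309)(0.9983) = 0.2425, so φ₂ = 14.03°.
Δλ = atan2(sin θ sin δ cos φ₁, cos δ − sin φ₁ sin φ₂) = atan2(-0.0190, 0.9659) = -1.125°.
λ₂ = -118.770° − 1.125° = -119.90°.

14.03°, -119.90°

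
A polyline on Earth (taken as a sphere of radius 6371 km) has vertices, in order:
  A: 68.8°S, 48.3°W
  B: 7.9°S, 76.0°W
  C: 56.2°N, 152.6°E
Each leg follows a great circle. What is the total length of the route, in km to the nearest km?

Leg A→B: central angle 1.1093 rad, distance 7067.4 km.
Leg B→C: central angle 2.0699 rad, distance 13187.1 km.
Total: 7067.4 + 13187.1 ≈ 20254 km.

20254 km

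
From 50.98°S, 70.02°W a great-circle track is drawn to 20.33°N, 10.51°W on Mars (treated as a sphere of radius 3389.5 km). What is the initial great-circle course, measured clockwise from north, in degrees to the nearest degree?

Δλ = 59.510° = 1.0386 rad.
y = sin Δλ · cos φ₂ = (0.8617)(0.9377) = 0.8080
x = cos φ₁ sin φ₂ − sin φ₁ cos φ₂ cos Δλ = (0.6296)(0.3474) − (-0.7769)(0.9377)(0.5074) = 0.5884
θ = atan2(y, x) = 53.94°, so the bearing is 54°.

54°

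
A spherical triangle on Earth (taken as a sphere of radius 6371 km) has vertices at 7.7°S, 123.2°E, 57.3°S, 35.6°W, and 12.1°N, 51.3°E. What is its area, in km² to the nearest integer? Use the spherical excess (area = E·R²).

71109792 km²

Side lengths (central angles): a = 1.7192, b = 1.2943, c = 1.9675 rad; semiperimeter s = 2.4905.
By l'Huilier's theorem, tan(E/4) = √[tan(s/2) tan((s−a)/2) tan((s−b)/2) tan((s−c)/2)], giving spherical excess E = 1.7519 rad.
Area = E·R² = 1.7519 × (6371)² ≈ 71109792 km².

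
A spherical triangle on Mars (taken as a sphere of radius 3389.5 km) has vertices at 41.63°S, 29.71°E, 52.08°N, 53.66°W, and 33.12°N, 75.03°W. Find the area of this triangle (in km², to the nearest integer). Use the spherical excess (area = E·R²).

8440065 km²

Side lengths (central angles): a = 0.4266, b = 2.1203, c = 2.0612 rad; semiperimeter s = 2.3041.
By l'Huilier's theorem, tan(E/4) = √[tan(s/2) tan((s−a)/2) tan((s−b)/2) tan((s−c)/2)], giving spherical excess E = 0.7346 rad.
Area = E·R² = 0.7346 × (3389.5)² ≈ 8440065 km².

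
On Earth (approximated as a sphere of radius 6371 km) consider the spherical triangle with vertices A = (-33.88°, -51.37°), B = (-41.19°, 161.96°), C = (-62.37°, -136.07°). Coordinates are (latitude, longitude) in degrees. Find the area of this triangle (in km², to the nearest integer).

4588392 km²

Side lengths (central angles): a = 0.7266, b = 1.0128, c = 1.7263 rad; semiperimeter s = 1.7329.
By l'Huilier's theorem, tan(E/4) = √[tan(s/2) tan((s−a)/2) tan((s−b)/2) tan((s−c)/2)], giving spherical excess E = 0.1130 rad.
Area = E·R² = 0.1130 × (6371)² ≈ 4588392 km².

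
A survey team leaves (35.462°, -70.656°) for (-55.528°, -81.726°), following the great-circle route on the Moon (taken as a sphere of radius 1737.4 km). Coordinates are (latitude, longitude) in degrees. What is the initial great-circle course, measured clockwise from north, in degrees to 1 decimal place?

186.2°

With φ₁ = 0.6189, φ₂ = -0.9691, Δλ = -0.1932 rad, the forward-azimuth formula gives
θ = atan2( sin Δλ cos φ₂ , cos φ₁ sin φ₂ − sin φ₁ cos φ₂ cos Δλ ) = atan2(-0.1087, -0.9937) = -173.76°.
Adding 360° brings this into [0°, 360°): 186.2°.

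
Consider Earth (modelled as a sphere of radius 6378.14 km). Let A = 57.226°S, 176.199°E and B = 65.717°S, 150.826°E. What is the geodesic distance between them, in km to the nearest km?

1629 km

In radians: φ₁ = -0.9988, φ₂ = -1.1470, Δλ = -25.373° = -0.4428 rad.
cos c = sin φ₁ sin φ₂ + cos φ₁ cos φ₂ cos Δλ = (-0.8408)(-0.9115) + (0.5413)(0.4112)(0.9035) = 0.96756,
so c = arccos(0.96756) = 0.25539 rad.
Distance = R·c = 6378.14 × 0.2554 ≈ 1629 km.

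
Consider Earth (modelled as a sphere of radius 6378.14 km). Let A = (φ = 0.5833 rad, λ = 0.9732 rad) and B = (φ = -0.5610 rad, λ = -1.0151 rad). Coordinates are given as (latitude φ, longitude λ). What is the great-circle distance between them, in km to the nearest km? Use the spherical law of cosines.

In radians: φ₁ = 0.5833, φ₂ = -0.5610, Δλ = -113.921° = -1.9883 rad.
cos c = sin φ₁ sin φ₂ + cos φ₁ cos φ₂ cos Δλ = (0.5508)(-0.5320) + (0.8346)(0.8467)(-0.4055) = -0.57959,
so c = arccos(-0.57959) = 2.18903 rad.
Distance = R·c = 6378.14 × 2.1890 ≈ 13962 km.

13962 km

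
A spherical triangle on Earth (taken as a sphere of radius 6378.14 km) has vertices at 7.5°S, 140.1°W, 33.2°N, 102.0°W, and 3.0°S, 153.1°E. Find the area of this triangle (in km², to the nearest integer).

Side lengths (central angles): a = 1.8168, b = 1.1627, c = 0.9504 rad; semiperimeter s = 1.9649.
By l'Huilier's theorem, tan(E/4) = √[tan(s/2) tan((s−a)/2) tan((s−b)/2) tan((s−c)/2)], giving spherical excess E = 0.6421 rad.
Area = E·R² = 0.6421 × (6378.14)² ≈ 26121783 km².

26121783 km²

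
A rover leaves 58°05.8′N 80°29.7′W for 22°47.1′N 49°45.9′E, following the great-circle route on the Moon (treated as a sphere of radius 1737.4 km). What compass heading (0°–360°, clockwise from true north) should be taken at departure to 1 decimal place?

44.7°

Δλ = 130.260° = 2.2735 rad.
y = sin Δλ · cos φ₂ = (0.7631)(0.9220) = 0.7036
x = cos φ₁ sin φ₂ − sin φ₁ cos φ₂ cos Δλ = (0.5285)(0.3873) − (0.8489)(0.9220)(-0.6463) = 0.7105
θ = atan2(y, x) = 44.72°, so the bearing is 44.7°.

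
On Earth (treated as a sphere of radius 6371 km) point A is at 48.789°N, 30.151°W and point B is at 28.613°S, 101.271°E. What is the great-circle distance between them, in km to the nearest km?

With latitudes φ₁ = 48.789°, φ₂ = -28.613° and longitude difference Δλ = 131.422°:
Haversine: a = sin²(Δφ/2) + cos φ₁ cos φ₂ sin²(Δλ/2) = 0.3909 + (0.6588)(0.8779)(0.8308) = 0.87146.
Central angle c = 2·arcsin(√a) = 2.40821 rad.
Distance = R·c = 6371 × 2.4082 ≈ 15343 km.

15343 km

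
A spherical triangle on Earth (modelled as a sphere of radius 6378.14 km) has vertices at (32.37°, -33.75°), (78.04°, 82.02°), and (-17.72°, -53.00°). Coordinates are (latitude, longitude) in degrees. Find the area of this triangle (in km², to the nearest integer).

6910587 km²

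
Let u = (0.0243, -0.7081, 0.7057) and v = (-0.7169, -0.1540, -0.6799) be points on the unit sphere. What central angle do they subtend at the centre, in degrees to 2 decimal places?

u·v = -0.3882; |u| = 1.0000, |v| = 1.0000.
cos θ = (u·v)/(|u||v|) = -0.3882, so θ = 112.84°.

112.84°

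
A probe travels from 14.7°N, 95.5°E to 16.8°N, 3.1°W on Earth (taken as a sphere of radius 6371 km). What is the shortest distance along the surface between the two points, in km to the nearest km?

With latitudes φ₁ = 14.700°, φ₂ = 16.800° and longitude difference Δλ = -98.600°:
cos c = sin φ₁ sin φ₂ + cos φ₁ cos φ₂ cos Δλ = (0.2538)(0.2890) + (0.9673)(0.9573)(-0.1495) = -0.06512,
so c = arccos(-0.06512) = 1.63597 rad.
Distance = R·c = 6371 × 1.6360 ≈ 10423 km.

10423 km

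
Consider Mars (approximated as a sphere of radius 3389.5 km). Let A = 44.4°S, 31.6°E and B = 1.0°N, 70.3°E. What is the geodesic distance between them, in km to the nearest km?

With latitudes φ₁ = -44.400°, φ₂ = 1.000° and longitude difference Δλ = 38.700°:
cos c = sin φ₁ sin φ₂ + cos φ₁ cos φ₂ cos Δλ = (-0.6997)(0.0175) + (0.7145)(0.9998)(0.7804) = 0.54530,
so c = arccos(0.54530) = 0.99405 rad.
Distance = R·c = 3389.5 × 0.9940 ≈ 3369 km.

3369 km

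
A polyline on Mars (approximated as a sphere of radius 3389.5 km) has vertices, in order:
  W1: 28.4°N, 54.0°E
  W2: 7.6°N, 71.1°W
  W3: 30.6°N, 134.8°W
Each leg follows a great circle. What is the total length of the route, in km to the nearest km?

10622 km

Leg W1→W2: central angle 2.0247 rad, distance 6862.6 km.
Leg W2→W3: central angle 1.1092 rad, distance 3759.8 km.
Total: 6862.6 + 3759.8 ≈ 10622 km.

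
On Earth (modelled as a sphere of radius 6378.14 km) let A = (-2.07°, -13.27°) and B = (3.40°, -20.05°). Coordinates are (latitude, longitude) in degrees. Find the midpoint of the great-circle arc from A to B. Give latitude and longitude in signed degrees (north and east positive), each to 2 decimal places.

0.67°, -16.66°

The central angle between A and B is δ = 0.1520 rad.
With f = 0.5, the slerp weights are sin((1−f)δ)/sin δ = 0.5014 and sin(fδ)/sin δ = 0.5014.
Weighted sum of the unit vectors: (0.5014)·(0.9727,-0.2294,-0.0361) + (0.5014)·(0.9377,-0.3422,0.0593) = (0.9580, -0.2866, 0.0116).
Converting back: φ = atan2(z, √(x²+y²)) = 0.67°, λ = atan2(y, x) = -16.66°.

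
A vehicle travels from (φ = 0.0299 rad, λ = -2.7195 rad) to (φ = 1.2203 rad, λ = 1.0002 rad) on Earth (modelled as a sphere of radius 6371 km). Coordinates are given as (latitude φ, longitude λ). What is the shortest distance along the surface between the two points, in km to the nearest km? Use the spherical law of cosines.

In radians: φ₁ = 0.0299, φ₂ = 1.2203, Δλ = -146.877° = -2.5635 rad.
cos c = sin φ₁ sin φ₂ + cos φ₁ cos φ₂ cos Δλ = (0.0299)(0.9392) + (0.9996)(0.3434)(-0.8375) = -0.25936,
so c = arccos(-0.25936) = 1.83316 rad.
Distance = R·c = 6371 × 1.8332 ≈ 11679 km.

11679 km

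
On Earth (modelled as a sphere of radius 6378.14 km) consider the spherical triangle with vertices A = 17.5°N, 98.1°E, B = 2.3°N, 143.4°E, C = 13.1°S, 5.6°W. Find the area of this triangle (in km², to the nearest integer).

Side lengths (central angles): a = 2.5742, b = 1.8631, c = 0.8198 rad; semiperimeter s = 2.6285.
By l'Huilier's theorem, tan(E/4) = √[tan(s/2) tan((s−a)/2) tan((s−b)/2) tan((s−c)/2)], giving spherical excess E = 0.9056 rad.
Area = E·R² = 0.9056 × (6378.14)² ≈ 36839734 km².

36839734 km²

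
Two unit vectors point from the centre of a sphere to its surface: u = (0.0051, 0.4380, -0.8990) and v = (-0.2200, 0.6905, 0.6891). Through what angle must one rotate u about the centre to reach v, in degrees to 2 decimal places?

u·v = -0.3182; |u| = 1.0000, |v| = 1.0000.
cos θ = (u·v)/(|u||v|) = -0.3182, so θ = 108.55°.

108.55°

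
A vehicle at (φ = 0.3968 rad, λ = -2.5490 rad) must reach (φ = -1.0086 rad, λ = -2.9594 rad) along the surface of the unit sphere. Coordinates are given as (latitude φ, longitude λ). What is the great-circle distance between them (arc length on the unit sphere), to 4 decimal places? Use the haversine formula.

In radians: φ₁ = 0.3968, φ₂ = -1.0086, Δλ = -23.514° = -0.4104 rad.
Haversine: a = sin²(Δφ/2) + cos φ₁ cos φ₂ sin²(Δλ/2) = 0.4177 + (0.9223)(0.5330)(0.0415) = 0.43809.
Central angle c = 2·arcsin(√a) = 1.44666 rad.
On the unit sphere the arc length equals the central angle: 1.4467.

1.4467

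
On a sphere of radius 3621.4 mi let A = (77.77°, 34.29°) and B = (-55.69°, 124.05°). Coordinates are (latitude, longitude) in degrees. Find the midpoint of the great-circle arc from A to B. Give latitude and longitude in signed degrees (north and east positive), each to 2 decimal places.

Central angle δ = 2.5094 rad. Interpolating on the sphere with fraction f = 0.5:
P = [sin((1−f)δ)·A + sin(fδ)·B] / sin δ = 1.6085·A + 1.6085·B in Cartesian coordinates,
giving P = (-0.2261, 0.9432, 0.2434), i.e. latitude 14.09°, longitude 103.48°.

14.09°, 103.48°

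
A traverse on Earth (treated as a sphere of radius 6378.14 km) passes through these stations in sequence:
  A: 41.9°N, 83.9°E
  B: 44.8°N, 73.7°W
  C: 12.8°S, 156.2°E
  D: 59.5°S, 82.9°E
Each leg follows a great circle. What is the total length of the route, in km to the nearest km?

Leg A→B: central angle 1.5885 rad, distance 10131.7 km.
Leg B→C: central angle 2.2166 rad, distance 14137.5 km.
Leg C→D: central angle 1.2312 rad, distance 7852.7 km.
Total: 10131.7 + 14137.5 + 7852.7 ≈ 32122 km.

32122 km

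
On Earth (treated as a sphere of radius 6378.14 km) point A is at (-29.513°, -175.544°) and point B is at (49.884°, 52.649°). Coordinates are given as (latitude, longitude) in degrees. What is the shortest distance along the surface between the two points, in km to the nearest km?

Let φ₁ = -0.5151 rad, φ₂ = 0.8706 rad, and Δλ = -2.3005 rad.
cos c = sin φ₁ sin φ₂ + cos φ₁ cos φ₂ cos Δλ = (-0.4926)(0.7647) + (0.8702)(0.6443)(-0.6666) = -0.75052,
so c = arccos(-0.75052) = 2.41965 rad.
Distance = R·c = 6378.14 × 2.4197 ≈ 15433 km.

15433 km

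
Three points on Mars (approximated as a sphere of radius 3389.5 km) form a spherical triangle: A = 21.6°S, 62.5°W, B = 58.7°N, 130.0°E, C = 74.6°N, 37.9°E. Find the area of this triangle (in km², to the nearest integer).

8877384 km²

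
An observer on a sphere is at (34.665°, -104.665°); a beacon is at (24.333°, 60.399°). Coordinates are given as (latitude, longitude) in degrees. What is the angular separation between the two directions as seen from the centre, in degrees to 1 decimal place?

Let φ₁ = 0.6050 rad, φ₂ = 0.4247 rad, and Δλ = 2.8809 rad.
Haversine: a = sin²(Δφ/2) + cos φ₁ cos φ₂ sin²(Δλ/2) = 0.0081 + (0.8225)(0.9112)(0.9831) = 0.74487.
Central angle c = 2·arcsin(√a) = 2.08260 rad.
So the angular separation is 119.3°.

119.3°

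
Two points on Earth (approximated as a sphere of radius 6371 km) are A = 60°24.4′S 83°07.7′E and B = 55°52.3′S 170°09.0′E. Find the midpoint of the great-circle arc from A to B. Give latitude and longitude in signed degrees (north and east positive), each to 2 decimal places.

-65.70°, 130.10°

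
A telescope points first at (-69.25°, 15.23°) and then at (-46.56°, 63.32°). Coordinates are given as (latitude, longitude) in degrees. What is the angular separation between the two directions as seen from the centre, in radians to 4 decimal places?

With latitudes φ₁ = -69.250°, φ₂ = -46.560° and longitude difference Δλ = 48.090°:
cos c = sin φ₁ sin φ₂ + cos φ₁ cos φ₂ cos Δλ = (-0.9351)(-0.7261) + (0.3543)(0.6876)(0.6680) = 0.84172,
so c = arccos(0.84172) = 0.57034 rad.
So the angular separation is 0.5703 rad.

0.5703 rad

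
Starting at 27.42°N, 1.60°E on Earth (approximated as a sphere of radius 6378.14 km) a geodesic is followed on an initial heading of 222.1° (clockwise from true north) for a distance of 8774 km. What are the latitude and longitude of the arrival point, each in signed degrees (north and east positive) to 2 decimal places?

-33.84°, -50.75°

Angular distance δ = d/R = 8774/6378.14 = 1.37564 rad; initial bearing θ = 3.8764 rad.
sin φ₂ = sin φ₁ cos δ + cos φ₁ sin δ cos θ = (0.4605)(0.1939) + (0.8877)(0.9810)(-0.7420) = -0.5568, so φ₂ = -33.84°.
Δλ = atan2(sin θ sin δ cos φ₁, cos δ − sin φ₁ sin φ₂) = atan2(-0.5838, 0.4503) = -52.354°.
λ₂ = 1.600° − 52.354° = -50.75°.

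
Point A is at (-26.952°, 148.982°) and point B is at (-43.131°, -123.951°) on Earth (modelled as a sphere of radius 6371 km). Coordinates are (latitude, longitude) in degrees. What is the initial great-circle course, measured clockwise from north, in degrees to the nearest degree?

129°

With φ₁ = -0.4704, φ₂ = -0.7528, Δλ = 1.5196 rad, the forward-azimuth formula gives
θ = atan2( sin Δλ cos φ₂ , cos φ₁ sin φ₂ − sin φ₁ cos φ₂ cos Δλ ) = atan2(0.7288, -0.5925) = 129.11°.
So the initial bearing is 129°.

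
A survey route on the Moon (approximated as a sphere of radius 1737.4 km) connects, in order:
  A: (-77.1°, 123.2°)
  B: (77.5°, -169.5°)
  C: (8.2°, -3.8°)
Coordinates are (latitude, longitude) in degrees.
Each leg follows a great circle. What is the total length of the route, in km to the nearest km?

Leg A→B: central angle 2.7735 rad, distance 4818.6 km.
Leg B→C: central angle 1.6392 rad, distance 2847.9 km.
Total: 4818.6 + 2847.9 ≈ 7667 km.

7667 km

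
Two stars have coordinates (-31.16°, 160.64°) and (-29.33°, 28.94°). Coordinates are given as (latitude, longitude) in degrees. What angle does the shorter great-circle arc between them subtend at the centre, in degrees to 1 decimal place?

In radians: φ₁ = -0.5438, φ₂ = -0.5119, Δλ = -131.700° = -2.2986 rad.
cos c = sin φ₁ sin φ₂ + cos φ₁ cos φ₂ cos Δλ = (-0.5174)(-0.4898) + (0.8557)(0.8718)(-0.6652) = -0.24283,
so c = arccos(-0.24283) = 1.81607 rad.
So the angular separation is 104.1°.

104.1°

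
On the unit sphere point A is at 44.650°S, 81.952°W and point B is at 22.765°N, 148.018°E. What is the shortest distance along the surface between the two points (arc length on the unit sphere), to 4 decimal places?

2.3376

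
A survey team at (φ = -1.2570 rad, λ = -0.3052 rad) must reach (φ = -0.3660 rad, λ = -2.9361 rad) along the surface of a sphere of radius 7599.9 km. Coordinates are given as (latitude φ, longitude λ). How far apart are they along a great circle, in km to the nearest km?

In radians: φ₁ = -1.2570, φ₂ = -0.3660, Δλ = -150.739° = -2.6309 rad.
Haversine: a = sin²(Δφ/2) + cos φ₁ cos φ₂ sin²(Δλ/2) = 0.1857 + (0.3087)(0.9338)(0.9362) = 0.45552.
Central angle c = 2·arcsin(√a) = 1.48172 rad.
Distance = R·c = 7599.9 × 1.4817 ≈ 11261 km.

11261 km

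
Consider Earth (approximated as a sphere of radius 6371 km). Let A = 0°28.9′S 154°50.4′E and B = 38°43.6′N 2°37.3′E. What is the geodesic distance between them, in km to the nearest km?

14907 km

Let φ₁ = -0.0084 rad, φ₂ = 0.6759 rad, and Δλ = -2.6567 rad.
cos c = sin φ₁ sin φ₂ + cos φ₁ cos φ₂ cos Δλ = (-0.0084)(0.6256) + (1.0000)(0.7801)(-0.8847) = -0.69545,
so c = arccos(-0.69545) = 2.33984 rad.
Distance = R·c = 6371 × 2.3398 ≈ 14907 km.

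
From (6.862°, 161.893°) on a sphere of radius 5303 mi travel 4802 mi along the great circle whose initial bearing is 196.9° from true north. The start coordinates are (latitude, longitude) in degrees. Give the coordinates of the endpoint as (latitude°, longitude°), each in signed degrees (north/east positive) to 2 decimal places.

-42.35°, 143.87°

Angular distance δ = d/R = 4802/5303 = 0.90553 rad; initial bearing θ = 3.4366 rad.
sin φ₂ = sin φ₁ cos δ + cos φ₁ sin δ cos θ = (0.1195)(0.6173) + (0.9928)(0.7867)(-0.9568) = -0.6736, so φ₂ = -42.35°.
Δλ = atan2(sin θ sin δ cos φ₁, cos δ − sin φ₁ sin φ₂) = atan2(-0.2271, 0.6978) = -18.026°.
λ₂ = 161.893° − 18.026° = 143.87°.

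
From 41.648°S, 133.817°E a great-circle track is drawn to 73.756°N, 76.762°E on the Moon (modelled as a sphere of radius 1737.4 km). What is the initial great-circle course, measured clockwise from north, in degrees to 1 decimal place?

344.0°

With φ₁ = -0.7269, φ₂ = 1.2873, Δλ = -0.9958 rad, the forward-azimuth formula gives
θ = atan2( sin Δλ cos φ₂ , cos φ₁ sin φ₂ − sin φ₁ cos φ₂ cos Δλ ) = atan2(-0.2347, 0.8185) = -16.00°.
Adding 360° brings this into [0°, 360°): 344.0°.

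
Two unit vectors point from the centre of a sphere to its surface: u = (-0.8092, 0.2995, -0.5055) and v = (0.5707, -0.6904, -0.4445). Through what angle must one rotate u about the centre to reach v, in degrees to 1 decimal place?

116.4°

u·v = -0.4439; |u| = 1.0000, |v| = 1.0000.
cos θ = (u·v)/(|u||v|) = -0.4439, so θ = 116.4°.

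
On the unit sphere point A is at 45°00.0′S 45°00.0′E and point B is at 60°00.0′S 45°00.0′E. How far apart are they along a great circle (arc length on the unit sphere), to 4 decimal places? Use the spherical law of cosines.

0.2618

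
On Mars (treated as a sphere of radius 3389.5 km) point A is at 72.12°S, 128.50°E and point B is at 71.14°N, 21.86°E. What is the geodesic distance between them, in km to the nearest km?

9364 km

In radians: φ₁ = -1.2587, φ₂ = 1.2416, Δλ = -106.640° = -1.8612 rad.
Haversine: a = sin²(Δφ/2) + cos φ₁ cos φ₂ sin²(Δλ/2) = 0.9007 + (0.3070)(0.3233)(0.6432) = 0.96451.
Central angle c = 2·arcsin(√a) = 2.76257 rad.
Distance = R·c = 3389.5 × 2.7626 ≈ 9364 km.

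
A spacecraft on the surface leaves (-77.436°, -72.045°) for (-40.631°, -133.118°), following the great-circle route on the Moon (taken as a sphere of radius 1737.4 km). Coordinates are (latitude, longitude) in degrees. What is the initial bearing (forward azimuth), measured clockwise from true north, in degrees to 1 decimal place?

288.1°

With φ₁ = -1.3515, φ₂ = -0.7091, Δλ = -1.0659 rad, the forward-azimuth formula gives
θ = atan2( sin Δλ cos φ₂ , cos φ₁ sin φ₂ − sin φ₁ cos φ₂ cos Δλ ) = atan2(-0.6642, 0.2166) = -71.94°.
Adding 360° brings this into [0°, 360°): 288.1°.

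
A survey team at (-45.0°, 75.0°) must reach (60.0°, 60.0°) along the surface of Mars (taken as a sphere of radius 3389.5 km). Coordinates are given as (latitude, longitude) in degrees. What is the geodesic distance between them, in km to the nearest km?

In radians: φ₁ = -0.7854, φ₂ = 1.0472, Δλ = -15.000° = -0.2618 rad.
Haversine: a = sin²(Δφ/2) + cos φ₁ cos φ₂ sin²(Δλ/2) = 0.6294 + (0.7071)(0.5000)(0.0170) = 0.63543.
Central angle c = 2·arcsin(√a) = 1.84509 rad.
Distance = R·c = 3389.5 × 1.8451 ≈ 6254 km.

6254 km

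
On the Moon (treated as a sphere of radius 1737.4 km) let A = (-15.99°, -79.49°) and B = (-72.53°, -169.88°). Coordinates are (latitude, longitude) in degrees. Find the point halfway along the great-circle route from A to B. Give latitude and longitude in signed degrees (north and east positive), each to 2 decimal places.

Central angle δ = 1.3069 rad. Interpolating on the sphere with fraction f = 0.5:
P = [sin((1−f)δ)·A + sin(fδ)·B] / sin δ = 0.6297·A + 0.6297·B in Cartesian coordinates,
giving P = (-0.0757, -0.6284, -0.7742), i.e. latitude -50.73°, longitude -96.87°.

-50.73°, -96.87°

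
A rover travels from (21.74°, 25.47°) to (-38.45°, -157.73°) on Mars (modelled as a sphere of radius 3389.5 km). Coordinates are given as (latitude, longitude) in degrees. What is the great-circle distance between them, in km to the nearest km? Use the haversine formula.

9647 km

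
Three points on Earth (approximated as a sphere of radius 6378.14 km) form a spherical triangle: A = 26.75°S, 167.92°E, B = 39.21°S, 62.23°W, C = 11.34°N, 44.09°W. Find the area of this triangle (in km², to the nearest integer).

36365880 km²

Side lengths (central angles): a = 0.9302, b = 2.5516, c = 1.7303 rad; semiperimeter s = 2.6061.
By l'Huilier's theorem, tan(E/4) = √[tan(s/2) tan((s−a)/2) tan((s−b)/2) tan((s−c)/2)], giving spherical excess E = 0.8939 rad.
Area = E·R² = 0.8939 × (6378.14)² ≈ 36365880 km².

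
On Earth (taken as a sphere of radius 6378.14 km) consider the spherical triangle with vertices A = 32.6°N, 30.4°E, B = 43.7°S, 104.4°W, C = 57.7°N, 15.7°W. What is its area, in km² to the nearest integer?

62887177 km²

Side lengths (central angles): a = 2.1837, b = 0.6958, c = 2.5004 rad; semiperimeter s = 2.6899.
By l'Huilier's theorem, tan(E/4) = √[tan(s/2) tan((s−a)/2) tan((s−b)/2) tan((s−c)/2)], giving spherical excess E = 1.5459 rad.
Area = E·R² = 1.5459 × (6378.14)² ≈ 62887177 km².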